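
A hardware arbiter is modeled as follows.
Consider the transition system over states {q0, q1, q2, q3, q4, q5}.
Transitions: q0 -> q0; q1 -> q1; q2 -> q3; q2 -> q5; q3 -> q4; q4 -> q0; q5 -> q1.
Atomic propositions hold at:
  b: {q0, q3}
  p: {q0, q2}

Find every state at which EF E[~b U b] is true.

{q0, q2, q3, q4}

Sat(~b) = {q1, q2, q4, q5}
E[~b U b]: least fixpoint, start Z0 = Sat(b) = {q0, q3}, add states in Sat(~b) with some successor in Z. Z1 = {q0, q2, q3, q4}; fixed.
Sat(E[~b U b]) = {q0, q2, q3, q4}
EF E[~b U b]: least fixpoint, start Z0 = {q0, q2, q3, q4}, add states with some successor in Z. Already a fixed point.
Sat(EF E[~b U b]) = {q0, q2, q3, q4}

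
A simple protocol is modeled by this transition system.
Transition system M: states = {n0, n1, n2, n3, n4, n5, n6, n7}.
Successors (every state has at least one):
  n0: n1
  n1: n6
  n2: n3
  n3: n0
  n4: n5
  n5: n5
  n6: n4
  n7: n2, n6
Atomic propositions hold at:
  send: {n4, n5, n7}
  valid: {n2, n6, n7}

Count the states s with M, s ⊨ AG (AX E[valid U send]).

4

E[valid U send]: least fixpoint, start Z0 = Sat(send) = {n4, n5, n7}, add states in Sat(valid) with some successor in Z. Z1 = {n4, n5, n6, n7}; fixed.
Sat(E[valid U send]) = {n4, n5, n6, n7}
Sat(AX E[valid U send]) = {s : every successor in {n4, n5, n6, n7}} = {n1, n4, n5, n6}
AG (AX E[valid U send]): greatest fixpoint, start Z0 = {n1, n4, n5, n6}, keep only states in Sat with every successor in Z. Already a fixed point.
Sat(AG (AX E[valid U send])) = {n1, n4, n5, n6}
|Sat(AG (AX E[valid U send]))| = |{n1, n4, n5, n6}| = 4.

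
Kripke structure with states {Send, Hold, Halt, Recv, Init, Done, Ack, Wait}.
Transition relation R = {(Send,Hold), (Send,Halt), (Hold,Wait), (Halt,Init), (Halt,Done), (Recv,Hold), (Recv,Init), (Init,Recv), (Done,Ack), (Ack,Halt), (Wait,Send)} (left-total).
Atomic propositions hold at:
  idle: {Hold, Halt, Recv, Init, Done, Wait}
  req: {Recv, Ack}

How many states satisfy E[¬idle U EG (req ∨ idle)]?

Sat(¬idle) = {Send, Ack}
Sat(req ∨ idle) = {Hold, Halt, Recv, Init, Done, Ack, Wait}
EG (req ∨ idle): greatest fixpoint, start Z0 = {Hold, Halt, Recv, Init, Done, Ack, Wait}, keep only states in Sat with some successor in Z. Z1 = {Hold, Halt, Recv, Init, Done, Ack}; Z2 = {Halt, Recv, Init, Done, Ack}; fixed.
Sat(EG (req ∨ idle)) = {Halt, Recv, Init, Done, Ack}
E[¬idle U EG (req ∨ idle)]: least fixpoint, start Z0 = Sat(EG (req ∨ idle)) = {Halt, Recv, Init, Done, Ack}, add states in Sat(¬idle) with some successor in Z. Z1 = {Send, Halt, Recv, Init, Done, Ack}; fixed.
Sat(E[¬idle U EG (req ∨ idle)]) = {Send, Halt, Recv, Init, Done, Ack}
|Sat(E[¬idle U EG (req ∨ idle)])| = |{Send, Halt, Recv, Init, Done, Ack}| = 6.

6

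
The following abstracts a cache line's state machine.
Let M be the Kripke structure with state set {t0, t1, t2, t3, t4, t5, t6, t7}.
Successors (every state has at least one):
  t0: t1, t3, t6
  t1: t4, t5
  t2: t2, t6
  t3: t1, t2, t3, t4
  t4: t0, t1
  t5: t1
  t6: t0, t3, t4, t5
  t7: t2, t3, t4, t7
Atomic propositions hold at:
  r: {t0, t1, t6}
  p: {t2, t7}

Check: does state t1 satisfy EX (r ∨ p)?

Sat(r ∨ p) = {t0, t1, t2, t6, t7}
Sat(EX (r ∨ p)) = {s : some successor in {t0, t1, t2, t6, t7}} = {t0, t2, t3, t4, t5, t6, t7}
t1 ∉ Sat(EX (r ∨ p)) = {t0, t2, t3, t4, t5, t6, t7}, so the formula does not hold at t1.

No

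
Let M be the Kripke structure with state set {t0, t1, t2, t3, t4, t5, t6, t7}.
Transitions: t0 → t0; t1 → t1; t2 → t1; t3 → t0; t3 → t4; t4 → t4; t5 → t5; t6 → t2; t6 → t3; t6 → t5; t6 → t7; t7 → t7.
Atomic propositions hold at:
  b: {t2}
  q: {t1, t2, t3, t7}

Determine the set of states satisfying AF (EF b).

EF b: least fixpoint, start Z0 = {t2}, add states with some successor in Z. Z1 = {t2, t6}; fixed.
Sat(EF b) = {t2, t6}
AF (EF b): least fixpoint, start Z0 = {t2, t6}, add states with every successor in Z. Already a fixed point.
Sat(AF (EF b)) = {t2, t6}

{t2, t6}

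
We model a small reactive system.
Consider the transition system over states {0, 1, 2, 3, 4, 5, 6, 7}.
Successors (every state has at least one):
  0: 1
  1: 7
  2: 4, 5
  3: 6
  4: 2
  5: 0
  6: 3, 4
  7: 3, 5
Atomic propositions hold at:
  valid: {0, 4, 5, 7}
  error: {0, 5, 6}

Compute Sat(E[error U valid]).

E[error U valid]: least fixpoint, start Z0 = Sat(valid) = {0, 4, 5, 7}, add states in Sat(error) with some successor in Z. Z1 = {0, 4, 5, 6, 7}; fixed.
Sat(E[error U valid]) = {0, 4, 5, 6, 7}

{0, 4, 5, 6, 7}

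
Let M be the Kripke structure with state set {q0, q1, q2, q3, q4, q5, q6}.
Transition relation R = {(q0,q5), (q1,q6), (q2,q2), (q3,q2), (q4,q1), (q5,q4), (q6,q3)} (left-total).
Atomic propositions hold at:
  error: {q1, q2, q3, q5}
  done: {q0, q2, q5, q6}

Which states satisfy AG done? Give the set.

{q2}

AG done: greatest fixpoint, start Z0 = {q0, q2, q5, q6}, keep only states in Sat with every successor in Z. Z1 = {q0, q2}; Z2 = {q2}; fixed.
Sat(AG done) = {q2}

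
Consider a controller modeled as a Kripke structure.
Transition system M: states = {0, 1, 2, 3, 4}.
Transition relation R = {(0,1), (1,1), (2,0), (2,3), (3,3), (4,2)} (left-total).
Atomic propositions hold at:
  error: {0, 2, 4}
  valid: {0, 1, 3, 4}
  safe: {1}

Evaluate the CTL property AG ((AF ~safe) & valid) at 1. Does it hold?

No

Sat(~safe) = {0, 2, 3, 4}
AF ~safe: least fixpoint, start Z0 = {0, 2, 3, 4}, add states with every successor in Z. Already a fixed point.
Sat(AF ~safe) = {0, 2, 3, 4}
Sat((AF ~safe) & valid) = {0, 3, 4}
AG ((AF ~safe) & valid): greatest fixpoint, start Z0 = {0, 3, 4}, keep only states in Sat with every successor in Z. Z1 = {3}; fixed.
Sat(AG ((AF ~safe) & valid)) = {3}
1 ∉ Sat(AG ((AF ~safe) & valid)) = {3}, so the formula does not hold at 1.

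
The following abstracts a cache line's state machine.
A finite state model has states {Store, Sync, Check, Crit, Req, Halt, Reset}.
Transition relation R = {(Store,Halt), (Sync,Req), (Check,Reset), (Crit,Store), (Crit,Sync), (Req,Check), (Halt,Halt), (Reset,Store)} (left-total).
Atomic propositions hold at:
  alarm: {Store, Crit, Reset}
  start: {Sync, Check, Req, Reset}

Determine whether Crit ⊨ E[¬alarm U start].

Sat(¬alarm) = {Sync, Check, Req, Halt}
E[¬alarm U start]: least fixpoint, start Z0 = Sat(start) = {Sync, Check, Req, Reset}, add states in Sat(¬alarm) with some successor in Z. Already a fixed point.
Sat(E[¬alarm U start]) = {Sync, Check, Req, Reset}
Crit ∉ Sat(E[¬alarm U start]) = {Sync, Check, Req, Reset}, so the formula does not hold at Crit.

No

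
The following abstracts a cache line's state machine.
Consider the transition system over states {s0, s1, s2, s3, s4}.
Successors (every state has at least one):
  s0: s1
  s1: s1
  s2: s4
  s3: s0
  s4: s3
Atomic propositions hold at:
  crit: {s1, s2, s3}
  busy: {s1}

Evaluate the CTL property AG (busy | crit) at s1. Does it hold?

Yes

Sat(busy | crit) = {s1, s2, s3}
AG (busy | crit): greatest fixpoint, start Z0 = {s1, s2, s3}, keep only states in Sat with every successor in Z. Z1 = {s1}; fixed.
Sat(AG (busy | crit)) = {s1}
s1 ∈ Sat(AG (busy | crit)) = {s1}, so the formula holds at s1.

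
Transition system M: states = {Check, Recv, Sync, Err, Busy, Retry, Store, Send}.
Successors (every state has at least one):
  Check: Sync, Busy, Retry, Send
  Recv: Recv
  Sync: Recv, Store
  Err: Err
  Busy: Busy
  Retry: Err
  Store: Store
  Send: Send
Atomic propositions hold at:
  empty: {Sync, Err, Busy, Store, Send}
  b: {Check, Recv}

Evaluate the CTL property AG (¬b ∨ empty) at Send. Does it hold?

Sat(¬b) = {Sync, Err, Busy, Retry, Store, Send}
Sat(¬b ∨ empty) = {Sync, Err, Busy, Retry, Store, Send}
AG (¬b ∨ empty): greatest fixpoint, start Z0 = {Sync, Err, Busy, Retry, Store, Send}, keep only states in Sat with every successor in Z. Z1 = {Err, Busy, Retry, Store, Send}; fixed.
Sat(AG (¬b ∨ empty)) = {Err, Busy, Retry, Store, Send}
Send ∈ Sat(AG (¬b ∨ empty)) = {Err, Busy, Retry, Store, Send}, so the formula holds at Send.

Yes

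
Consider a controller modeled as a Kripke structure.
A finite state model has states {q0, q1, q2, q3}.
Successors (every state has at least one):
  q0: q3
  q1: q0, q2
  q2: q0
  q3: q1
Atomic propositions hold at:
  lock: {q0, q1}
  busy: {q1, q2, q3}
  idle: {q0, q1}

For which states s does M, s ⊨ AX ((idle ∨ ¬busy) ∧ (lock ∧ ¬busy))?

Sat(¬busy) = {q0}
Sat(idle ∨ ¬busy) = {q0, q1}
Sat(lock ∧ ¬busy) = {q0}
Sat((idle ∨ ¬busy) ∧ (lock ∧ ¬busy)) = {q0}
Sat(AX ((idle ∨ ¬busy) ∧ (lock ∧ ¬busy))) = {s : every successor in {q0}} = {q2}

{q2}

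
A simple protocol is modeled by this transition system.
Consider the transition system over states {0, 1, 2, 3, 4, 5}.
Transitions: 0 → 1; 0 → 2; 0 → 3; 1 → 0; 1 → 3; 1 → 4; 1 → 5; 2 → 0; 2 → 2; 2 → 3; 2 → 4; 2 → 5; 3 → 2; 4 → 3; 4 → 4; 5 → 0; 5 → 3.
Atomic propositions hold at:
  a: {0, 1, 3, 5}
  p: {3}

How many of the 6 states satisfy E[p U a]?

E[p U a]: least fixpoint, start Z0 = Sat(a) = {0, 1, 3, 5}, add states in Sat(p) with some successor in Z. Already a fixed point.
Sat(E[p U a]) = {0, 1, 3, 5}
|Sat(E[p U a])| = |{0, 1, 3, 5}| = 4.

4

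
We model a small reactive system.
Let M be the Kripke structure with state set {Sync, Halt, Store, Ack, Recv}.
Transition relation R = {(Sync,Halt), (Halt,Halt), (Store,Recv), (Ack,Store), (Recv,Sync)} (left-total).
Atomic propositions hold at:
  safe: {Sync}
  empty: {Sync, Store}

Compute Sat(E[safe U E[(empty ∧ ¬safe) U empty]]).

{Sync, Store}

Sat(¬safe) = {Halt, Store, Ack, Recv}
Sat(empty ∧ ¬safe) = {Store}
E[(empty ∧ ¬safe) U empty]: least fixpoint, start Z0 = Sat(empty) = {Sync, Store}, add states in Sat(empty ∧ ¬safe) with some successor in Z. Already a fixed point.
Sat(E[(empty ∧ ¬safe) U empty]) = {Sync, Store}
E[safe U E[(empty ∧ ¬safe) U empty]]: least fixpoint, start Z0 = Sat(E[(empty ∧ ¬safe) U empty]) = {Sync, Store}, add states in Sat(safe) with some successor in Z. Already a fixed point.
Sat(E[safe U E[(empty ∧ ¬safe) U empty]]) = {Sync, Store}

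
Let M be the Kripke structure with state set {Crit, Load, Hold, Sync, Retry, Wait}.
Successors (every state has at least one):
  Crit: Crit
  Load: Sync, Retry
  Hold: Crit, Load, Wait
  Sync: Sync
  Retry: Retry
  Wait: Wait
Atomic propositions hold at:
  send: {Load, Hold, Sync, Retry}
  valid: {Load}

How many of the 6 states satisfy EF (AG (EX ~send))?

Sat(~send) = {Crit, Wait}
Sat(EX ~send) = {s : some successor in {Crit, Wait}} = {Crit, Hold, Wait}
AG (EX ~send): greatest fixpoint, start Z0 = {Crit, Hold, Wait}, keep only states in Sat with every successor in Z. Z1 = {Crit, Wait}; fixed.
Sat(AG (EX ~send)) = {Crit, Wait}
EF (AG (EX ~send)): least fixpoint, start Z0 = {Crit, Wait}, add states with some successor in Z. Z1 = {Crit, Hold, Wait}; fixed.
Sat(EF (AG (EX ~send))) = {Crit, Hold, Wait}
|Sat(EF (AG (EX ~send)))| = |{Crit, Hold, Wait}| = 3.

3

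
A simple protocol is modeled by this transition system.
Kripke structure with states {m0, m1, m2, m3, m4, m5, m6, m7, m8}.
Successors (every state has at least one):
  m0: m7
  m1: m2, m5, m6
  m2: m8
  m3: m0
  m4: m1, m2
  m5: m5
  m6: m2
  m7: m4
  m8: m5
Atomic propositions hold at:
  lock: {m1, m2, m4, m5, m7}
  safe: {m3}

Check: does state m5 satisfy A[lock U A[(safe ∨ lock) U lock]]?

Yes

Sat(safe ∨ lock) = {m1, m2, m3, m4, m5, m7}
A[(safe ∨ lock) U lock]: least fixpoint, start Z0 = Sat(lock) = {m1, m2, m4, m5, m7}, add states in Sat(safe ∨ lock) with every successor in Z. Already a fixed point.
Sat(A[(safe ∨ lock) U lock]) = {m1, m2, m4, m5, m7}
A[lock U A[(safe ∨ lock) U lock]]: least fixpoint, start Z0 = Sat(A[(safe ∨ lock) U lock]) = {m1, m2, m4, m5, m7}, add states in Sat(lock) with every successor in Z. Already a fixed point.
Sat(A[lock U A[(safe ∨ lock) U lock]]) = {m1, m2, m4, m5, m7}
m5 ∈ Sat(A[lock U A[(safe ∨ lock) U lock]]) = {m1, m2, m4, m5, m7}, so the formula holds at m5.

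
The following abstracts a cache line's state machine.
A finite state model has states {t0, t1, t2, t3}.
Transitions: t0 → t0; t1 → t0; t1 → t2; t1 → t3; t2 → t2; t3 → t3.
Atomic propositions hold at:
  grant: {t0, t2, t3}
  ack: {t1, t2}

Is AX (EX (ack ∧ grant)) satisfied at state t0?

No

Sat(ack ∧ grant) = {t2}
Sat(EX (ack ∧ grant)) = {s : some successor in {t2}} = {t1, t2}
Sat(AX (EX (ack ∧ grant))) = {s : every successor in {t1, t2}} = {t2}
t0 ∉ Sat(AX (EX (ack ∧ grant))) = {t2}, so the formula does not hold at t0.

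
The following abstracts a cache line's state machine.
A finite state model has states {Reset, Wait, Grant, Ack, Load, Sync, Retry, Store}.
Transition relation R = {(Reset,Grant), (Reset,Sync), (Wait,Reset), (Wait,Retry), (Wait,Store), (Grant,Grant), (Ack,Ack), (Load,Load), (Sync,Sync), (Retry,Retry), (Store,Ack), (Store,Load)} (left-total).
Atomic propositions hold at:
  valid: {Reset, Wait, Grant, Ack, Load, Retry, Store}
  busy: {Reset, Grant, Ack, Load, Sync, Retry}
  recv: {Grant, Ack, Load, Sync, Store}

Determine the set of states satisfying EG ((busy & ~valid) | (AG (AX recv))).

Sat(~valid) = {Sync}
Sat(busy & ~valid) = {Sync}
Sat(AX recv) = {s : every successor in {Grant, Ack, Load, Sync, Store}} = {Reset, Grant, Ack, Load, Sync, Store}
AG (AX recv): greatest fixpoint, start Z0 = {Reset, Grant, Ack, Load, Sync, Store}, keep only states in Sat with every successor in Z. Already a fixed point.
Sat(AG (AX recv)) = {Reset, Grant, Ack, Load, Sync, Store}
Sat((busy & ~valid) | (AG (AX recv))) = {Reset, Grant, Ack, Load, Sync, Store}
EG ((busy & ~valid) | (AG (AX recv))): greatest fixpoint, start Z0 = {Reset, Grant, Ack, Load, Sync, Store}, keep only states in Sat with some successor in Z. Already a fixed point.
Sat(EG ((busy & ~valid) | (AG (AX recv)))) = {Reset, Grant, Ack, Load, Sync, Store}

{Reset, Grant, Ack, Load, Sync, Store}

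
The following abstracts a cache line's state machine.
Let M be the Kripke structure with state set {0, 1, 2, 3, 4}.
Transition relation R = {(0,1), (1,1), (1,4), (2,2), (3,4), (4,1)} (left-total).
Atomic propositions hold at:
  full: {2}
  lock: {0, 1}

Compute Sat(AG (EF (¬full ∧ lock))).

{0, 1, 3, 4}

Sat(¬full) = {0, 1, 3, 4}
Sat(¬full ∧ lock) = {0, 1}
EF (¬full ∧ lock): least fixpoint, start Z0 = {0, 1}, add states with some successor in Z. Z1 = {0, 1, 4}; Z2 = {0, 1, 3, 4}; fixed.
Sat(EF (¬full ∧ lock)) = {0, 1, 3, 4}
AG (EF (¬full ∧ lock)): greatest fixpoint, start Z0 = {0, 1, 3, 4}, keep only states in Sat with every successor in Z. Already a fixed point.
Sat(AG (EF (¬full ∧ lock))) = {0, 1, 3, 4}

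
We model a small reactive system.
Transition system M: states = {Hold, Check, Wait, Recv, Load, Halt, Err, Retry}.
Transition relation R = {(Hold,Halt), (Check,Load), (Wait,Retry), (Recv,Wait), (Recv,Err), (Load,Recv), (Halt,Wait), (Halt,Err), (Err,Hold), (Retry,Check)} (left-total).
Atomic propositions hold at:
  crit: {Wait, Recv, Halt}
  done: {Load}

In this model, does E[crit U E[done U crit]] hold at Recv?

Yes

E[done U crit]: least fixpoint, start Z0 = Sat(crit) = {Wait, Recv, Halt}, add states in Sat(done) with some successor in Z. Z1 = {Wait, Recv, Load, Halt}; fixed.
Sat(E[done U crit]) = {Wait, Recv, Load, Halt}
E[crit U E[done U crit]]: least fixpoint, start Z0 = Sat(E[done U crit]) = {Wait, Recv, Load, Halt}, add states in Sat(crit) with some successor in Z. Already a fixed point.
Sat(E[crit U E[done U crit]]) = {Wait, Recv, Load, Halt}
Recv ∈ Sat(E[crit U E[done U crit]]) = {Wait, Recv, Load, Halt}, so the formula holds at Recv.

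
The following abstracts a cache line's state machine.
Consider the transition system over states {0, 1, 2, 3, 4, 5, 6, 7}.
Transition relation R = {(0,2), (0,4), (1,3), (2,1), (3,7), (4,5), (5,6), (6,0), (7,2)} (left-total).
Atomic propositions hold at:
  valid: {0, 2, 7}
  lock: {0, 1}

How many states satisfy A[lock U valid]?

A[lock U valid]: least fixpoint, start Z0 = Sat(valid) = {0, 2, 7}, add states in Sat(lock) with every successor in Z. Already a fixed point.
Sat(A[lock U valid]) = {0, 2, 7}
|Sat(A[lock U valid])| = |{0, 2, 7}| = 3.

3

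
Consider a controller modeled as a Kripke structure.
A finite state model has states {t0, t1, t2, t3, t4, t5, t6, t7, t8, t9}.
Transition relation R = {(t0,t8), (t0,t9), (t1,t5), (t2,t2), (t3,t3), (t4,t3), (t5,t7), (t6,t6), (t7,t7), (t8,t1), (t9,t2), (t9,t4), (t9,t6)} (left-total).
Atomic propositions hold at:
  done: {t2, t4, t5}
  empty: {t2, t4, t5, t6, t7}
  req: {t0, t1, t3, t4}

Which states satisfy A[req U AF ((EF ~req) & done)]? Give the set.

{t1, t2, t5, t8}

Sat(~req) = {t2, t5, t6, t7, t8, t9}
EF ~req: least fixpoint, start Z0 = {t2, t5, t6, t7, t8, t9}, add states with some successor in Z. Z1 = {t0, t1, t2, t5, t6, t7, t8, t9}; fixed.
Sat(EF ~req) = {t0, t1, t2, t5, t6, t7, t8, t9}
Sat((EF ~req) & done) = {t2, t5}
AF ((EF ~req) & done): least fixpoint, start Z0 = {t2, t5}, add states with every successor in Z. Z1 = {t1, t2, t5}; Z2 = {t1, t2, t5, t8}; fixed.
Sat(AF ((EF ~req) & done)) = {t1, t2, t5, t8}
A[req U AF ((EF ~req) & done)]: least fixpoint, start Z0 = Sat(AF ((EF ~req) & done)) = {t1, t2, t5, t8}, add states in Sat(req) with every successor in Z. Already a fixed point.
Sat(A[req U AF ((EF ~req) & done)]) = {t1, t2, t5, t8}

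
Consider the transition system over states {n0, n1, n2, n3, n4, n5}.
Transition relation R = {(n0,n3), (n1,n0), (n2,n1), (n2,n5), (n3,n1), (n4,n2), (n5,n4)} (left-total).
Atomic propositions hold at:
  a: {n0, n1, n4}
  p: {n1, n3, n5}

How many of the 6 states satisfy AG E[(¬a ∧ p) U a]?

Sat(¬a) = {n2, n3, n5}
Sat(¬a ∧ p) = {n3, n5}
E[(¬a ∧ p) U a]: least fixpoint, start Z0 = Sat(a) = {n0, n1, n4}, add states in Sat(¬a ∧ p) with some successor in Z. Z1 = {n0, n1, n3, n4, n5}; fixed.
Sat(E[(¬a ∧ p) U a]) = {n0, n1, n3, n4, n5}
AG E[(¬a ∧ p) U a]: greatest fixpoint, start Z0 = {n0, n1, n3, n4, n5}, keep only states in Sat with every successor in Z. Z1 = {n0, n1, n3, n5}; Z2 = {n0, n1, n3}; fixed.
Sat(AG E[(¬a ∧ p) U a]) = {n0, n1, n3}
|Sat(AG E[(¬a ∧ p) U a])| = |{n0, n1, n3}| = 3.

3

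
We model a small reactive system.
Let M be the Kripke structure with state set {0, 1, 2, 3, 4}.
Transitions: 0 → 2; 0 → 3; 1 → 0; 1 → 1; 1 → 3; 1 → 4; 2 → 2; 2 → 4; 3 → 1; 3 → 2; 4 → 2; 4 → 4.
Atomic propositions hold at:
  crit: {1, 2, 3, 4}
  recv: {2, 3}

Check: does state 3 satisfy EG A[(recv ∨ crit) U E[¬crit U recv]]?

Sat(recv ∨ crit) = {1, 2, 3, 4}
Sat(¬crit) = {0}
E[¬crit U recv]: least fixpoint, start Z0 = Sat(recv) = {2, 3}, add states in Sat(¬crit) with some successor in Z. Z1 = {0, 2, 3}; fixed.
Sat(E[¬crit U recv]) = {0, 2, 3}
A[(recv ∨ crit) U E[¬crit U recv]]: least fixpoint, start Z0 = Sat(E[¬crit U recv]) = {0, 2, 3}, add states in Sat(recv ∨ crit) with every successor in Z. Already a fixed point.
Sat(A[(recv ∨ crit) U E[¬crit U recv]]) = {0, 2, 3}
EG A[(recv ∨ crit) U E[¬crit U recv]]: greatest fixpoint, start Z0 = {0, 2, 3}, keep only states in Sat with some successor in Z. Already a fixed point.
Sat(EG A[(recv ∨ crit) U E[¬crit U recv]]) = {0, 2, 3}
3 ∈ Sat(EG A[(recv ∨ crit) U E[¬crit U recv]]) = {0, 2, 3}, so the formula holds at 3.

Yes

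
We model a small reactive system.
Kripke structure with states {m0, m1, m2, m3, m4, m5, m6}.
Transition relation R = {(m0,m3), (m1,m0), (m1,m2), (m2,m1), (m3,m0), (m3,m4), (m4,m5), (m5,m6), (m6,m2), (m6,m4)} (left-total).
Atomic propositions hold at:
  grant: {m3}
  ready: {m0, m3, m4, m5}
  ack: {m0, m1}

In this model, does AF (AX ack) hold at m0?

Sat(AX ack) = {s : every successor in {m0, m1}} = {m2}
AF (AX ack): least fixpoint, start Z0 = {m2}, add states with every successor in Z. Already a fixed point.
Sat(AF (AX ack)) = {m2}
m0 ∉ Sat(AF (AX ack)) = {m2}, so the formula does not hold at m0.

No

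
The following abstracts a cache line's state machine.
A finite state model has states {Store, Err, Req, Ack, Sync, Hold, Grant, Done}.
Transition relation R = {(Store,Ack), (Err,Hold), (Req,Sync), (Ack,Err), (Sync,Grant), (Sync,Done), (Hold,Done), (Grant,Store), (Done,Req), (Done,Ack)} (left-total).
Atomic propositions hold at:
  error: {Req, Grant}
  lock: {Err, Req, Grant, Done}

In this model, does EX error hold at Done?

Sat(EX error) = {s : some successor in {Req, Grant}} = {Sync, Done}
Done ∈ Sat(EX error) = {Sync, Done}, so the formula holds at Done.

Yes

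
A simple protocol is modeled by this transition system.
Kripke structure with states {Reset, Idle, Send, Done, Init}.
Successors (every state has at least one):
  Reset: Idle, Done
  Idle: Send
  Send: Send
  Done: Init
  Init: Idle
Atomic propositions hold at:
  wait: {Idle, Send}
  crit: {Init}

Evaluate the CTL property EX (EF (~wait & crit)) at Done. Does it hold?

Yes

Sat(~wait) = {Reset, Done, Init}
Sat(~wait & crit) = {Init}
EF (~wait & crit): least fixpoint, start Z0 = {Init}, add states with some successor in Z. Z1 = {Done, Init}; Z2 = {Reset, Done, Init}; fixed.
Sat(EF (~wait & crit)) = {Reset, Done, Init}
Sat(EX (EF (~wait & crit))) = {s : some successor in {Reset, Done, Init}} = {Reset, Done}
Done ∈ Sat(EX (EF (~wait & crit))) = {Reset, Done}, so the formula holds at Done.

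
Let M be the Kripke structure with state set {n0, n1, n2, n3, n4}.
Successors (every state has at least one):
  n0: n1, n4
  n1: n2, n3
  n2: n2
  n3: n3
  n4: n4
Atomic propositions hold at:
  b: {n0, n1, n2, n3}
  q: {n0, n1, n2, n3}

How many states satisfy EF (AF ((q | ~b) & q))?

Sat(~b) = {n4}
Sat(q | ~b) = {n0, n1, n2, n3, n4}
Sat((q | ~b) & q) = {n0, n1, n2, n3}
AF ((q | ~b) & q): least fixpoint, start Z0 = {n0, n1, n2, n3}, add states with every successor in Z. Already a fixed point.
Sat(AF ((q | ~b) & q)) = {n0, n1, n2, n3}
EF (AF ((q | ~b) & q)): least fixpoint, start Z0 = {n0, n1, n2, n3}, add states with some successor in Z. Already a fixed point.
Sat(EF (AF ((q | ~b) & q))) = {n0, n1, n2, n3}
|Sat(EF (AF ((q | ~b) & q)))| = |{n0, n1, n2, n3}| = 4.

4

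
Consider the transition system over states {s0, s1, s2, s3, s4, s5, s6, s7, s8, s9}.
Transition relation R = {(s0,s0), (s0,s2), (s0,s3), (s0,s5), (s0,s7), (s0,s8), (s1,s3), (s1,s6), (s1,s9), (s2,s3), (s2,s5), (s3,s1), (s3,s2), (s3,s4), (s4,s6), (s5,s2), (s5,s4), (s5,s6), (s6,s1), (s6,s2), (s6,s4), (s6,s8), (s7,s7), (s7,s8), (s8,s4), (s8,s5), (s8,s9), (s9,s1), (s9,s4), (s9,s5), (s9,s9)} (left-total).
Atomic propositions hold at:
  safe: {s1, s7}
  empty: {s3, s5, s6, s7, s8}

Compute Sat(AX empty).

Sat(AX empty) = {s : every successor in {s3, s5, s6, s7, s8}} = {s2, s4, s7}

{s2, s4, s7}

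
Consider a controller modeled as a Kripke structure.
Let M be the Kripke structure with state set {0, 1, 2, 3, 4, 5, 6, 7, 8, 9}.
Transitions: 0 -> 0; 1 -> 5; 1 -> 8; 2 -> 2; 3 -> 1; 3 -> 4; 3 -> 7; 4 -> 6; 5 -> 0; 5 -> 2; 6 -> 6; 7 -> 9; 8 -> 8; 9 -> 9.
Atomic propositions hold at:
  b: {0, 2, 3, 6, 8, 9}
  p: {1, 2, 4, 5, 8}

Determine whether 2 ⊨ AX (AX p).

Sat(AX p) = {s : every successor in {1, 2, 4, 5, 8}} = {1, 2, 8}
Sat(AX (AX p)) = {s : every successor in {1, 2, 8}} = {2, 8}
2 ∈ Sat(AX (AX p)) = {2, 8}, so the formula holds at 2.

Yes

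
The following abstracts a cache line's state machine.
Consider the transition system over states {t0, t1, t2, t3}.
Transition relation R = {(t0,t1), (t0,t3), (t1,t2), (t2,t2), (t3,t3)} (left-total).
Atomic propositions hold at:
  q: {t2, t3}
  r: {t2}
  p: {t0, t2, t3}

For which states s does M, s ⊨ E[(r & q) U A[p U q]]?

{t2, t3}

Sat(r & q) = {t2}
A[p U q]: least fixpoint, start Z0 = Sat(q) = {t2, t3}, add states in Sat(p) with every successor in Z. Already a fixed point.
Sat(A[p U q]) = {t2, t3}
E[(r & q) U A[p U q]]: least fixpoint, start Z0 = Sat(A[p U q]) = {t2, t3}, add states in Sat(r & q) with some successor in Z. Already a fixed point.
Sat(E[(r & q) U A[p U q]]) = {t2, t3}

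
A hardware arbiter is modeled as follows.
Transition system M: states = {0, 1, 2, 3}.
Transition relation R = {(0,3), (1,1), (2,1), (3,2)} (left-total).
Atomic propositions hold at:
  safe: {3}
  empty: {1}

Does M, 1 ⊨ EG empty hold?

Yes

EG empty: greatest fixpoint, start Z0 = {1}, keep only states in Sat with some successor in Z. Already a fixed point.
Sat(EG empty) = {1}
1 ∈ Sat(EG empty) = {1}, so the formula holds at 1.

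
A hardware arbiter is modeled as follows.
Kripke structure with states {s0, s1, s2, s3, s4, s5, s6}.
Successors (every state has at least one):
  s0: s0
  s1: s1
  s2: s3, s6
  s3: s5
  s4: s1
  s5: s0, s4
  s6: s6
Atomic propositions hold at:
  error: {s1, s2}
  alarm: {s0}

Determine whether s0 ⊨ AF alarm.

AF alarm: least fixpoint, start Z0 = {s0}, add states with every successor in Z. Already a fixed point.
Sat(AF alarm) = {s0}
s0 ∈ Sat(AF alarm) = {s0}, so the formula holds at s0.

Yes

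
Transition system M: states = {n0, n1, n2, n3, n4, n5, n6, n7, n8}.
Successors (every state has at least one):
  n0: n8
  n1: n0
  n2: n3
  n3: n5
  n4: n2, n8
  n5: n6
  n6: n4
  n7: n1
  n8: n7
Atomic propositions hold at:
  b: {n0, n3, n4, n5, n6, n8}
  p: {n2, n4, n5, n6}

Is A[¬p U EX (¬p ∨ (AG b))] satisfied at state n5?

Sat(¬p) = {n0, n1, n3, n7, n8}
AG b: greatest fixpoint, start Z0 = {n0, n3, n4, n5, n6, n8}, keep only states in Sat with every successor in Z. Z1 = {n0, n3, n5, n6}; Z2 = {n3, n5}; Z3 = {n3}; Z4 = ∅; fixed.
Sat(AG b) = ∅
Sat(¬p ∨ (AG b)) = {n0, n1, n3, n7, n8}
Sat(EX (¬p ∨ (AG b))) = {s : some successor in {n0, n1, n3, n7, n8}} = {n0, n1, n2, n4, n7, n8}
A[¬p U EX (¬p ∨ (AG b))]: least fixpoint, start Z0 = Sat(EX (¬p ∨ (AG b))) = {n0, n1, n2, n4, n7, n8}, add states in Sat(¬p) with every successor in Z. Already a fixed point.
Sat(A[¬p U EX (¬p ∨ (AG b))]) = {n0, n1, n2, n4, n7, n8}
n5 ∉ Sat(A[¬p U EX (¬p ∨ (AG b))]) = {n0, n1, n2, n4, n7, n8}, so the formula does not hold at n5.

No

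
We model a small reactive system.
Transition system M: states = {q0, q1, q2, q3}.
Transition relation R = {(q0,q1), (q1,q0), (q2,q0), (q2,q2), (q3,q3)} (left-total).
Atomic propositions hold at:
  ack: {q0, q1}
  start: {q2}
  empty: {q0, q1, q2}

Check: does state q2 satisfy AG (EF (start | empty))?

Yes

Sat(start | empty) = {q0, q1, q2}
EF (start | empty): least fixpoint, start Z0 = {q0, q1, q2}, add states with some successor in Z. Already a fixed point.
Sat(EF (start | empty)) = {q0, q1, q2}
AG (EF (start | empty)): greatest fixpoint, start Z0 = {q0, q1, q2}, keep only states in Sat with every successor in Z. Already a fixed point.
Sat(AG (EF (start | empty))) = {q0, q1, q2}
q2 ∈ Sat(AG (EF (start | empty))) = {q0, q1, q2}, so the formula holds at q2.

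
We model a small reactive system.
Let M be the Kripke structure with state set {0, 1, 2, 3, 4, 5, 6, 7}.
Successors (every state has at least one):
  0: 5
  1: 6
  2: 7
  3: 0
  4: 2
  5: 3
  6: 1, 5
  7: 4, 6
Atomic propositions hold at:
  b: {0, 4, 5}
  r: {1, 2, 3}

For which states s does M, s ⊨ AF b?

{0, 3, 4, 5}

AF b: least fixpoint, start Z0 = {0, 4, 5}, add states with every successor in Z. Z1 = {0, 3, 4, 5}; fixed.
Sat(AF b) = {0, 3, 4, 5}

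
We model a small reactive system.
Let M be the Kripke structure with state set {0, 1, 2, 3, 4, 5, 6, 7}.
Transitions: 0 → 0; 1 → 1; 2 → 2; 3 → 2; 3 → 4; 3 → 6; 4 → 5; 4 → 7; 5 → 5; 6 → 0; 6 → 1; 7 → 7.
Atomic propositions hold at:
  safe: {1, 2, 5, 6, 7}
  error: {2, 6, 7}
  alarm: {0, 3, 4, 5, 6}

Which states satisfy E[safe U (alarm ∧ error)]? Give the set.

Sat(alarm ∧ error) = {6}
E[safe U (alarm ∧ error)]: least fixpoint, start Z0 = Sat((alarm ∧ error)) = {6}, add states in Sat(safe) with some successor in Z. Already a fixed point.
Sat(E[safe U (alarm ∧ error)]) = {6}

{6}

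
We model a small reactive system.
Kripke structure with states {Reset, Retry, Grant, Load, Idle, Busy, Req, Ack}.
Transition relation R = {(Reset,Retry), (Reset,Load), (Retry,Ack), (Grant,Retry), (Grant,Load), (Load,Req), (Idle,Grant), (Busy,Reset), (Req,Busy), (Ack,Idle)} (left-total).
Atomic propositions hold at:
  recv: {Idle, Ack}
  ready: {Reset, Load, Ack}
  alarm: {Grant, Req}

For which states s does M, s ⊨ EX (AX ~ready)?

Sat(~ready) = {Retry, Grant, Idle, Busy, Req}
Sat(AX ~ready) = {s : every successor in {Retry, Grant, Idle, Busy, Req}} = {Load, Idle, Req, Ack}
Sat(EX (AX ~ready)) = {s : some successor in {Load, Idle, Req, Ack}} = {Reset, Retry, Grant, Load, Ack}

{Reset, Retry, Grant, Load, Ack}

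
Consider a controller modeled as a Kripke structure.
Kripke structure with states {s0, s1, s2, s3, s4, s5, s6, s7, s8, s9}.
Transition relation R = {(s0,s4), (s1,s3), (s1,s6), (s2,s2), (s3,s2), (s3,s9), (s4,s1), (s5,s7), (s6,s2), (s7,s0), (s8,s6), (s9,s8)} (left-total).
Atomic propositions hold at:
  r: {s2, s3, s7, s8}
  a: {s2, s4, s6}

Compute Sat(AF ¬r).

Sat(¬r) = {s0, s1, s4, s5, s6, s9}
AF ¬r: least fixpoint, start Z0 = {s0, s1, s4, s5, s6, s9}, add states with every successor in Z. Z1 = {s0, s1, s4, s5, s6, s7, s8, s9}; fixed.
Sat(AF ¬r) = {s0, s1, s4, s5, s6, s7, s8, s9}

{s0, s1, s4, s5, s6, s7, s8, s9}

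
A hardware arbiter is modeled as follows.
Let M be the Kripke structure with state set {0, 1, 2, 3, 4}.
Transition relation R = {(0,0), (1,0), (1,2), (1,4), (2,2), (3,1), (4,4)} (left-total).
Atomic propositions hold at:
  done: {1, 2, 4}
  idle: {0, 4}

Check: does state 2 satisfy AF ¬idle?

Yes

Sat(¬idle) = {1, 2, 3}
AF ¬idle: least fixpoint, start Z0 = {1, 2, 3}, add states with every successor in Z. Already a fixed point.
Sat(AF ¬idle) = {1, 2, 3}
2 ∈ Sat(AF ¬idle) = {1, 2, 3}, so the formula holds at 2.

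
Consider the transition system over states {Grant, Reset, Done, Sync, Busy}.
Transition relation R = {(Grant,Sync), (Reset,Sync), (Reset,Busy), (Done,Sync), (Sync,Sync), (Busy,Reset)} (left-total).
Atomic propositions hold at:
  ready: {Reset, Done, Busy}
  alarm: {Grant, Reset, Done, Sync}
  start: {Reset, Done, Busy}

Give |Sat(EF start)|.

3

EF start: least fixpoint, start Z0 = {Reset, Done, Busy}, add states with some successor in Z. Already a fixed point.
Sat(EF start) = {Reset, Done, Busy}
|Sat(EF start)| = |{Reset, Done, Busy}| = 3.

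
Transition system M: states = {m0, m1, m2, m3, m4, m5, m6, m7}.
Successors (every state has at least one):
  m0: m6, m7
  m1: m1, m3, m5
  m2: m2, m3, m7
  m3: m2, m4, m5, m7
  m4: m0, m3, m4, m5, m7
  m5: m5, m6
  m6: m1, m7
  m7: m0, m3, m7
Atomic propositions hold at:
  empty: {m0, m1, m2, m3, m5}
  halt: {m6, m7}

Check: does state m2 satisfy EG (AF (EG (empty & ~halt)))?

Sat(~halt) = {m0, m1, m2, m3, m4, m5}
Sat(empty & ~halt) = {m0, m1, m2, m3, m5}
EG (empty & ~halt): greatest fixpoint, start Z0 = {m0, m1, m2, m3, m5}, keep only states in Sat with some successor in Z. Z1 = {m1, m2, m3, m5}; fixed.
Sat(EG (empty & ~halt)) = {m1, m2, m3, m5}
AF (EG (empty & ~halt)): least fixpoint, start Z0 = {m1, m2, m3, m5}, add states with every successor in Z. Already a fixed point.
Sat(AF (EG (empty & ~halt))) = {m1, m2, m3, m5}
EG (AF (EG (empty & ~halt))): greatest fixpoint, start Z0 = {m1, m2, m3, m5}, keep only states in Sat with some successor in Z. Already a fixed point.
Sat(EG (AF (EG (empty & ~halt)))) = {m1, m2, m3, m5}
m2 ∈ Sat(EG (AF (EG (empty & ~halt)))) = {m1, m2, m3, m5}, so the formula holds at m2.

Yes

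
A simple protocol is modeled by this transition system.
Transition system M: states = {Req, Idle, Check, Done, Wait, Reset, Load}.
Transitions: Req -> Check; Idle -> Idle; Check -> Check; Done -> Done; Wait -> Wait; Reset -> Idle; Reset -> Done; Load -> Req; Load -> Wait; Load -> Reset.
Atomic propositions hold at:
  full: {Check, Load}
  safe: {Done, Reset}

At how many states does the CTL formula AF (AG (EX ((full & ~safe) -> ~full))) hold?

4

Sat(~safe) = {Req, Idle, Check, Wait, Load}
Sat(full & ~safe) = {Check, Load}
Sat(~full) = {Req, Idle, Done, Wait, Reset}
Sat((full & ~safe) -> ~full) = {Req, Idle, Done, Wait, Reset}
Sat(EX ((full & ~safe) -> ~full)) = {s : some successor in {Req, Idle, Done, Wait, Reset}} = {Idle, Done, Wait, Reset, Load}
AG (EX ((full & ~safe) -> ~full)): greatest fixpoint, start Z0 = {Idle, Done, Wait, Reset, Load}, keep only states in Sat with every successor in Z. Z1 = {Idle, Done, Wait, Reset}; fixed.
Sat(AG (EX ((full & ~safe) -> ~full))) = {Idle, Done, Wait, Reset}
AF (AG (EX ((full & ~safe) -> ~full))): least fixpoint, start Z0 = {Idle, Done, Wait, Reset}, add states with every successor in Z. Already a fixed point.
Sat(AF (AG (EX ((full & ~safe) -> ~full)))) = {Idle, Done, Wait, Reset}
|Sat(AF (AG (EX ((full & ~safe) -> ~full))))| = |{Idle, Done, Wait, Reset}| = 4.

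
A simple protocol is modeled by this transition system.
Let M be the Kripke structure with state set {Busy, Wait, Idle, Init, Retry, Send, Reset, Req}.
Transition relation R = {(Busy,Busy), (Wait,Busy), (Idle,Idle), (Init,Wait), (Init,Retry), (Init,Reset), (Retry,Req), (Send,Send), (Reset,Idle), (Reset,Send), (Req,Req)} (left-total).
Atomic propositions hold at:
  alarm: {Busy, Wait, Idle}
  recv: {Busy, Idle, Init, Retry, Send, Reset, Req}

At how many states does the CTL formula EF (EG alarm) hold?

5

EG alarm: greatest fixpoint, start Z0 = {Busy, Wait, Idle}, keep only states in Sat with some successor in Z. Already a fixed point.
Sat(EG alarm) = {Busy, Wait, Idle}
EF (EG alarm): least fixpoint, start Z0 = {Busy, Wait, Idle}, add states with some successor in Z. Z1 = {Busy, Wait, Idle, Init, Reset}; fixed.
Sat(EF (EG alarm)) = {Busy, Wait, Idle, Init, Reset}
|Sat(EF (EG alarm))| = |{Busy, Wait, Idle, Init, Reset}| = 5.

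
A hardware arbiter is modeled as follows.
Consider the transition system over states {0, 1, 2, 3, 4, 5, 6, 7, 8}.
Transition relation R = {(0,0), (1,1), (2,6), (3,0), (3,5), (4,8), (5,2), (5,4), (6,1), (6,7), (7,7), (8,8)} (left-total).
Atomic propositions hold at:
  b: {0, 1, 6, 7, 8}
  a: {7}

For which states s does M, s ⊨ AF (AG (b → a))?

{7}

Sat(b → a) = {2, 3, 4, 5, 7}
AG (b → a): greatest fixpoint, start Z0 = {2, 3, 4, 5, 7}, keep only states in Sat with every successor in Z. Z1 = {5, 7}; Z2 = {7}; fixed.
Sat(AG (b → a)) = {7}
AF (AG (b → a)): least fixpoint, start Z0 = {7}, add states with every successor in Z. Already a fixed point.
Sat(AF (AG (b → a))) = {7}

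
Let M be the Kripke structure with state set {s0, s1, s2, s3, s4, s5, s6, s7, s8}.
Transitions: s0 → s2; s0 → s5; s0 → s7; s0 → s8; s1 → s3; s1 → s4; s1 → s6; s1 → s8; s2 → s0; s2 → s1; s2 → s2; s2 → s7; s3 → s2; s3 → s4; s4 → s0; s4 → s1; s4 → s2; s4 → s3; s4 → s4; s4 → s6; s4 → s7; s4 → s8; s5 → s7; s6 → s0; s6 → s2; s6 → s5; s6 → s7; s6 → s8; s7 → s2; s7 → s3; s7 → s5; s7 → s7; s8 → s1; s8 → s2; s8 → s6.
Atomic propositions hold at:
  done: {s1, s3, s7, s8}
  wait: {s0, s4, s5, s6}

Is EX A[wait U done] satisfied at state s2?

A[wait U done]: least fixpoint, start Z0 = Sat(done) = {s1, s3, s7, s8}, add states in Sat(wait) with every successor in Z. Z1 = {s1, s3, s5, s7, s8}; fixed.
Sat(A[wait U done]) = {s1, s3, s5, s7, s8}
Sat(EX A[wait U done]) = {s : some successor in {s1, s3, s5, s7, s8}} = {s0, s1, s2, s4, s5, s6, s7, s8}
s2 ∈ Sat(EX A[wait U done]) = {s0, s1, s2, s4, s5, s6, s7, s8}, so the formula holds at s2.

Yes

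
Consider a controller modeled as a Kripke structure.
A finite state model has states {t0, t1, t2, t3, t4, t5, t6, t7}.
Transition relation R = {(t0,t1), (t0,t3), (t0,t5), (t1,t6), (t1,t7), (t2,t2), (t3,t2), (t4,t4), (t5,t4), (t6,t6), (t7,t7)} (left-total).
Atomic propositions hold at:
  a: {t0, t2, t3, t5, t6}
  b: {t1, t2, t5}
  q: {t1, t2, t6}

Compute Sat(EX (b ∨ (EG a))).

EG a: greatest fixpoint, start Z0 = {t0, t2, t3, t5, t6}, keep only states in Sat with some successor in Z. Z1 = {t0, t2, t3, t6}; fixed.
Sat(EG a) = {t0, t2, t3, t6}
Sat(b ∨ (EG a)) = {t0, t1, t2, t3, t5, t6}
Sat(EX (b ∨ (EG a))) = {s : some successor in {t0, t1, t2, t3, t5, t6}} = {t0, t1, t2, t3, t6}

{t0, t1, t2, t3, t6}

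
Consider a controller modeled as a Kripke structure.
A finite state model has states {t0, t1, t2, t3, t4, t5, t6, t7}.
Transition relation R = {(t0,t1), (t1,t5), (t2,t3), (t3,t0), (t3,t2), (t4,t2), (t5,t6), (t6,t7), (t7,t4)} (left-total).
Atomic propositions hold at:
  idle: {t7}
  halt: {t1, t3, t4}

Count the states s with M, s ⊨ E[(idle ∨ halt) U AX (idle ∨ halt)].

Sat(idle ∨ halt) = {t1, t3, t4, t7}
Sat(AX (idle ∨ halt)) = {s : every successor in {t1, t3, t4, t7}} = {t0, t2, t6, t7}
E[(idle ∨ halt) U AX (idle ∨ halt)]: least fixpoint, start Z0 = Sat(AX (idle ∨ halt)) = {t0, t2, t6, t7}, add states in Sat(idle ∨ halt) with some successor in Z. Z1 = {t0, t2, t3, t4, t6, t7}; fixed.
Sat(E[(idle ∨ halt) U AX (idle ∨ halt)]) = {t0, t2, t3, t4, t6, t7}
|Sat(E[(idle ∨ halt) U AX (idle ∨ halt)])| = |{t0, t2, t3, t4, t6, t7}| = 6.

6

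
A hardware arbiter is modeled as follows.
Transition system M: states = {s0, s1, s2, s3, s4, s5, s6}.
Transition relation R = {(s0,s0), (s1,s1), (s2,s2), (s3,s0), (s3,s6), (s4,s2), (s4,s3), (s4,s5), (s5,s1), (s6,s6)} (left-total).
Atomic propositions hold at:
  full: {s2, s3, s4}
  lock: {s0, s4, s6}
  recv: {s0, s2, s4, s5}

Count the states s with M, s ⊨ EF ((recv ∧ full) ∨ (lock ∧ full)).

2

Sat(recv ∧ full) = {s2, s4}
Sat(lock ∧ full) = {s4}
Sat((recv ∧ full) ∨ (lock ∧ full)) = {s2, s4}
EF ((recv ∧ full) ∨ (lock ∧ full)): least fixpoint, start Z0 = {s2, s4}, add states with some successor in Z. Already a fixed point.
Sat(EF ((recv ∧ full) ∨ (lock ∧ full))) = {s2, s4}
|Sat(EF ((recv ∧ full) ∨ (lock ∧ full)))| = |{s2, s4}| = 2.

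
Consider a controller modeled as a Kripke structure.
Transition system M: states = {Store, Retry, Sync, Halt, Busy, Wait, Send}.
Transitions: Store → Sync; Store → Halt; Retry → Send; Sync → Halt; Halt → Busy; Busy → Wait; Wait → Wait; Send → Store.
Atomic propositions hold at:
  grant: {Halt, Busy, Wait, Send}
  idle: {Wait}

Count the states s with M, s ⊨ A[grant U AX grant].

Sat(AX grant) = {s : every successor in {Halt, Busy, Wait, Send}} = {Retry, Sync, Halt, Busy, Wait}
A[grant U AX grant]: least fixpoint, start Z0 = Sat(AX grant) = {Retry, Sync, Halt, Busy, Wait}, add states in Sat(grant) with every successor in Z. Already a fixed point.
Sat(A[grant U AX grant]) = {Retry, Sync, Halt, Busy, Wait}
|Sat(A[grant U AX grant])| = |{Retry, Sync, Halt, Busy, Wait}| = 5.

5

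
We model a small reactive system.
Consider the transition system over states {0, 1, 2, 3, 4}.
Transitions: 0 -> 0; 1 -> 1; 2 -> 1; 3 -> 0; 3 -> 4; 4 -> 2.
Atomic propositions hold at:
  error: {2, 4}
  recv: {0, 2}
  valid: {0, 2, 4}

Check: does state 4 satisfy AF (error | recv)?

Yes

Sat(error | recv) = {0, 2, 4}
AF (error | recv): least fixpoint, start Z0 = {0, 2, 4}, add states with every successor in Z. Z1 = {0, 2, 3, 4}; fixed.
Sat(AF (error | recv)) = {0, 2, 3, 4}
4 ∈ Sat(AF (error | recv)) = {0, 2, 3, 4}, so the formula holds at 4.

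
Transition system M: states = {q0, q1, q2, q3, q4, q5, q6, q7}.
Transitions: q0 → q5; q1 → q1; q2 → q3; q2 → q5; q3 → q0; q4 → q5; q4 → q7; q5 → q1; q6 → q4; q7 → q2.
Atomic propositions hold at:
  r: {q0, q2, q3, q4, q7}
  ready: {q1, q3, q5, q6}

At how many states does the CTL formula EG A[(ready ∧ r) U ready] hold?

Sat(ready ∧ r) = {q3}
A[(ready ∧ r) U ready]: least fixpoint, start Z0 = Sat(ready) = {q1, q3, q5, q6}, add states in Sat(ready ∧ r) with every successor in Z. Already a fixed point.
Sat(A[(ready ∧ r) U ready]) = {q1, q3, q5, q6}
EG A[(ready ∧ r) U ready]: greatest fixpoint, start Z0 = {q1, q3, q5, q6}, keep only states in Sat with some successor in Z. Z1 = {q1, q5}; fixed.
Sat(EG A[(ready ∧ r) U ready]) = {q1, q5}
|Sat(EG A[(ready ∧ r) U ready])| = |{q1, q5}| = 2.

2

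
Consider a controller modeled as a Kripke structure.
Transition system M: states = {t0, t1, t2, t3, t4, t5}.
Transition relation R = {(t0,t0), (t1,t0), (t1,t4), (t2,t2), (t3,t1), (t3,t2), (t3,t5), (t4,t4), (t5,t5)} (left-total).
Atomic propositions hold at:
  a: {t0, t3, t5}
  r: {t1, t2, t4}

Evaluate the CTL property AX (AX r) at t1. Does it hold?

No

Sat(AX r) = {s : every successor in {t1, t2, t4}} = {t2, t4}
Sat(AX (AX r)) = {s : every successor in {t2, t4}} = {t2, t4}
t1 ∉ Sat(AX (AX r)) = {t2, t4}, so the formula does not hold at t1.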